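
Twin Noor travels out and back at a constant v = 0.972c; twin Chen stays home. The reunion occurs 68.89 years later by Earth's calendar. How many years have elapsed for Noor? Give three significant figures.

γ = 1/√(1 − 0.972²) = 1/√0.05522 = 4.256
Noor's clock measures proper time along the trip: τ = Δt/γ = 68.89/4.256 years.

τ = 16.2 years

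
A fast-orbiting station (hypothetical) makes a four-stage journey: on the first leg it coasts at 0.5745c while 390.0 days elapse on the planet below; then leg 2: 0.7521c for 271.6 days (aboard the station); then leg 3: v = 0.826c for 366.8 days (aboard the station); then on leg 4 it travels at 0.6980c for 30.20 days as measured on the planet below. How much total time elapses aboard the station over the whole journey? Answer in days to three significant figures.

Leg 1: γ = 1/√(1 − 0.5745²) = 1/√0.6699 = 1.222; τ_1 = 390.0/1.222 = 319.2 days.
Leg 2: 271.6 days is already measured aboard the station.
Leg 3: 366.8 days is already measured aboard the station.
Leg 4: γ = 1/√(1 − 0.6980²) = 1/√0.5128 = 1.396; τ_4 = 30.20/1.396 = 21.63 days.
Total: 319.2 + 271.6 + 366.8 + 21.63 days.

τ = 979 days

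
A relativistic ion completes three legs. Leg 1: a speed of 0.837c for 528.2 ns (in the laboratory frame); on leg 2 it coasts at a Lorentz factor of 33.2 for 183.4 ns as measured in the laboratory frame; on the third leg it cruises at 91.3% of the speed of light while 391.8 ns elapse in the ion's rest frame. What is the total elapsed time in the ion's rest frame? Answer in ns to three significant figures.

τ = 686 ns

Leg 1: γ = 1/√(1 − 0.837²) = 1/√0.2994 = 1.827; τ_1 = 528.2/1.827 = 289.0 ns.
Leg 2: γ = 33.2; τ_2 = 183.4/33.20 = 5.524 ns.
Leg 3: 391.8 ns is already measured in the ion's rest frame.
Total: 289.0 + 5.524 + 391.8 ns.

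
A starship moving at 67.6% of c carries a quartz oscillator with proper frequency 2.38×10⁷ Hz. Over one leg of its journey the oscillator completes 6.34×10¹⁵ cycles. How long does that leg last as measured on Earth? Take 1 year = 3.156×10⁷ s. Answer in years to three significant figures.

Δt = 11.5 years

β = 0.676; γ = 1/√(1 − 0.676²) = 1/√0.5430 = 1.357
Proper time for N cycles: τ = N/f = 6.34×10¹⁵/(2.38×10⁷) = 2.664×10⁸ s = 8.441 years.
Lab-frame duration Δt = γτ = 1.357 × 8.441 = 11.45 years.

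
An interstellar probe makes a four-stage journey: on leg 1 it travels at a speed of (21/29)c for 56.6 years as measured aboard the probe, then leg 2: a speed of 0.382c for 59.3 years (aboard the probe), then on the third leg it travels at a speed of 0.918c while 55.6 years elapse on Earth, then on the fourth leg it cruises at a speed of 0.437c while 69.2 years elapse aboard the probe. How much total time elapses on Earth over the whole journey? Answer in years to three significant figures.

Leg 1: γ = 1/√(1 − (21/29)²) = 29/20 = 1.450; Δt_1 = 1.450 × 56.6 = 82.07 years.
Leg 2: γ = 1/√(1 − 0.382²) = 1/√0.8541 = 1.082; Δt_2 = 1.082 × 59.3 = 64.17 years.
Leg 3: 55.6 years is already measured on Earth.
Leg 4: γ = 1/√(1 − 0.437²) = 1/√0.8090 = 1.112; Δt_4 = 1.112 × 69.2 = 76.93 years.
Total: 82.07 + 64.17 + 55.60 + 76.93 years.

Δt = 279 years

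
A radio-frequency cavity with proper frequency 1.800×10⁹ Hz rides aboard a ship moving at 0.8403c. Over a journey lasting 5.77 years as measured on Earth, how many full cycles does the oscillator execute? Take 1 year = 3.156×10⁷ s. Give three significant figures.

N = 1.78×10¹⁷

γ = 1/√(1 − 0.8403²) = 1/√0.2939 = 1.845
The oscillator's own cycle count is N = f × τ where τ is the proper time on the ship. τ = Δt/γ = 5.77/1.845 = 3.128 years = 9.872×10⁷ s.
N = 1.800×10⁹ × 9.872×10⁷ = 1.777×10¹⁷.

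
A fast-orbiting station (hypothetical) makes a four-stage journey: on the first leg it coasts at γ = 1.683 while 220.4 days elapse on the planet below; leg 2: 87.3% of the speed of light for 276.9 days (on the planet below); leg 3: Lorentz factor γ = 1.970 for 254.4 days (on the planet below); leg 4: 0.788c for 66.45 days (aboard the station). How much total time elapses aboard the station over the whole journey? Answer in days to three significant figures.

Leg 1: γ = 1.683; τ_1 = 220.4/1.683 = 131.0 days.
Leg 2: β = 0.873; γ = 1/√(1 − 0.873²) = 1/√0.2379 = 2.050; τ_2 = 276.9/2.050 = 135.0 days.
Leg 3: γ = 1.970; τ_3 = 254.4/1.970 = 129.1 days.
Leg 4: 66.45 days is already measured aboard the station.
Total: 131.0 + 135.0 + 129.1 + 66.45 days.

τ = 462 days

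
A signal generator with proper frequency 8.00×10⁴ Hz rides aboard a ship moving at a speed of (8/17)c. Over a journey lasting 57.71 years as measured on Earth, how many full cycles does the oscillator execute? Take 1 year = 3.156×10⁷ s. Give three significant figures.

γ = 1/√(1 − (8/17)²) = 17/15 ≈ 1.133
The oscillator's own cycle count is N = f × τ where τ is the proper time on the ship. τ = Δt/γ = 57.71/1.133 = 50.92 years = 1.607×10⁹ s.
N = 8.00×10⁴ × 1.607×10⁹ = 1.286×10¹⁴.

N = 1.29×10¹⁴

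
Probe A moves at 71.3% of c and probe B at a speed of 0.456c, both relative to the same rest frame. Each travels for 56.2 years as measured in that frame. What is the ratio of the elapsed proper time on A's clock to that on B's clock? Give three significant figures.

A: β = 0.713; γ = 1/√(1 − 0.713²) = 1/√0.4916 = 1.426. B: γ = 1/√(1 − 0.456²) = 1/√0.7921 = 1.124.
τ_A/τ_B = γ_B/γ_A = 1.124/1.426 = 0.7878, so τ_A/τ_B = 0.7878.

τ_A/τ_B = 0.788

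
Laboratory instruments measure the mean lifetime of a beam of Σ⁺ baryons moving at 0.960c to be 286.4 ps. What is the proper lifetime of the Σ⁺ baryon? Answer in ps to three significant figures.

τ₀ = 80.2 ps

γ = 1/√(1 − 0.960²) = 25/7 ≈ 3.571
The lab-frame lifetime is the dilated interval; the proper lifetime is τ₀ = Δt/γ = 286.4/3.571 ps.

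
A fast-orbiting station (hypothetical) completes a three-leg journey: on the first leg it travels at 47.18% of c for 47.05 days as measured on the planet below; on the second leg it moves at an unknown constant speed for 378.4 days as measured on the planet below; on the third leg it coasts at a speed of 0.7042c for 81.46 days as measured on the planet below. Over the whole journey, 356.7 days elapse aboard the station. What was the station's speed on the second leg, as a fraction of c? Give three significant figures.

Leg 1: β = 0.4718; γ = 1/√(1 − 0.4718²) = 1/√0.7774 = 1.134; τ_1 = 47.05/1.134 = 41.48 days.
Leg 2: speed unknown; τ_2 = 378.4/γ_2.
Leg 3: γ = 1/√(1 − 0.7042²) = 1/√0.5041 = 1.408; τ_3 = 81.46/1.408 = 57.84 days.
Total proper time: 41.48 + τ_2 + 57.84 = 356.7, so τ_2 = 356.7 − 99.32 = 257.4 days.
γ_2 = 378.4/257.4 = 1.470; β = √(1 − 1/γ²) = √0.5374.

β = 0.733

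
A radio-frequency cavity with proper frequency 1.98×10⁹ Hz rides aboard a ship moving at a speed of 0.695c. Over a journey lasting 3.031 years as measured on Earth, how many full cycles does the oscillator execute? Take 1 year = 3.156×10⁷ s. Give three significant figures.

γ = 1/√(1 − 0.695²) = 1/√0.5170 = 1.391
The oscillator's own cycle count is N = f × τ where τ is the proper time on the ship. τ = Δt/γ = 3.031/1.391 = 2.179 years = 6.878×10⁷ s.
N = 1.98×10⁹ × 6.878×10⁷ = 1.362×10¹⁷.

N = 1.36×10¹⁷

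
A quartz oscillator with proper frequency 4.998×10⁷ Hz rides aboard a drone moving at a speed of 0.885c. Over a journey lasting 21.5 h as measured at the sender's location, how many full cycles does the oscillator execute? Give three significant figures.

N = 1.80×10¹²

γ = 1/√(1 − 0.885²) = 1/√0.2168 = 2.148
The oscillator's own cycle count is N = f × τ where τ is the proper time aboard the drone. τ = Δt/γ = 21.5/2.148 = 10.01 h = 3.604×10⁴ s.
N = 4.998×10⁷ × 3.604×10⁴ = 1.801×10¹².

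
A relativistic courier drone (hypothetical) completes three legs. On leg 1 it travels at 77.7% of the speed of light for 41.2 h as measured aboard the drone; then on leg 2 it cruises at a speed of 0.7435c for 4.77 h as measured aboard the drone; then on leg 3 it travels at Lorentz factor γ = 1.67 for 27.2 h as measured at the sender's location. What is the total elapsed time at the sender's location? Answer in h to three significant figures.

Δt = 99.8 h

Leg 1: β = 0.777; γ = 1/√(1 − 0.777²) = 1/√0.3963 = 1.589; Δt_1 = 1.589 × 41.2 = 65.45 h.
Leg 2: γ = 1/√(1 − 0.7435²) = 1/√0.4472 = 1.495; Δt_2 = 1.495 × 4.77 = 7.133 h.
Leg 3: 27.2 h is already measured at the sender's location.
Total: 65.45 + 7.133 + 27.20 h.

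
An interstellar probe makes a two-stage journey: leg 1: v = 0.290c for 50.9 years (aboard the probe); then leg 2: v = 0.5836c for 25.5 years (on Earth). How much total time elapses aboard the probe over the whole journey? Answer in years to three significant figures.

Leg 1: 50.9 years is already measured aboard the probe.
Leg 2: γ = 1/√(1 − 0.5836²) = 1/√0.6594 = 1.231; τ_2 = 25.5/1.231 = 20.71 years.
Total: 50.90 + 20.71 years.

τ = 71.6 years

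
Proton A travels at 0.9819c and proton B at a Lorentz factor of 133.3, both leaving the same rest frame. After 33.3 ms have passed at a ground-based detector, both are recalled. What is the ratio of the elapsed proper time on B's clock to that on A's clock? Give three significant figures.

τ_B/τ_A = 0.0396

A: γ = 1/√(1 − 0.9819²) = 1/√0.03587 = 5.280. B: γ = 133.3.
τ_A/τ_B = γ_B/γ_A = 133.3/5.280 = 25.25, so τ_B/τ_A = 0.03961.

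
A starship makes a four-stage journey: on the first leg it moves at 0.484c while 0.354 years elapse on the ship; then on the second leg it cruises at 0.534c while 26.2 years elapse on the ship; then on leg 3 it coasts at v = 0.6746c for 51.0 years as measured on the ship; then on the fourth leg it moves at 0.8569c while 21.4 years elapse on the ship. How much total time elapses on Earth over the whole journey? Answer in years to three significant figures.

Leg 1: γ = 1/√(1 − 0.484²) = 1/√0.7657 = 1.143; Δt_1 = 1.143 × 0.354 = 0.4045 years.
Leg 2: γ = 1/√(1 − 0.534²) = 1/√0.7148 = 1.183; Δt_2 = 1.183 × 26.2 = 30.99 years.
Leg 3: γ = 1/√(1 − 0.6746²) = 1/√0.5449 = 1.355; Δt_3 = 1.355 × 51.0 = 69.09 years.
Leg 4: γ = 1/√(1 − 0.8569²) = 1/√0.2657 = 1.940; Δt_4 = 1.940 × 21.4 = 41.51 years.
Total: 0.4045 + 30.99 + 69.09 + 41.51 years.

Δt = 142 years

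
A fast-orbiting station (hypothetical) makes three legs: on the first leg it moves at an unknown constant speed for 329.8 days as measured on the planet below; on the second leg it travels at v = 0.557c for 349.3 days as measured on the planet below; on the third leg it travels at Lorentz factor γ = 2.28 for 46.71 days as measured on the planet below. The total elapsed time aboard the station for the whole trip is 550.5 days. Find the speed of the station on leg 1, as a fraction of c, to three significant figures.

β = 0.686

Leg 1: speed unknown; τ_1 = 329.8/γ_1.
Leg 2: γ = 1/√(1 − 0.557²) = 1/√0.6898 = 1.204; τ_2 = 349.3/1.204 = 290.1 days.
Leg 3: γ = 2.28; τ_3 = 46.71/2.280 = 20.49 days.
Total proper time: τ_1 + 290.1 + 20.49 = 550.5, so τ_1 = 550.5 − 310.6 = 239.9 days.
γ_1 = 329.8/239.9 = 1.375; β = √(1 − 1/γ²) = √0.4708.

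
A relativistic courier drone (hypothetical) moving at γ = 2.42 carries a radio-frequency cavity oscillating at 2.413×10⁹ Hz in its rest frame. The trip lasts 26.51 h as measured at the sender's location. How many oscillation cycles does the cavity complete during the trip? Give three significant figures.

γ = 2.42
The oscillator's own cycle count is N = f × τ where τ is the proper time aboard the drone. τ = Δt/γ = 26.51/2.420 = 10.95 h = 3.944×10⁴ s.
N = 2.413×10⁹ × 3.944×10⁴ = 9.516×10¹³.

N = 9.52×10¹³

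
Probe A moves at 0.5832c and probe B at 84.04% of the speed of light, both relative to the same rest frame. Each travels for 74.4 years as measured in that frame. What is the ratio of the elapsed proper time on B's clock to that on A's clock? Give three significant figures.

A: γ = 1/√(1 − 0.5832²) = 1/√0.6599 = 1.231. B: β = 0.8404; γ = 1/√(1 − 0.8404²) = 1/√0.2937 = 1.845.
τ_A/τ_B = γ_B/γ_A = 1.845/1.231 = 1.499, so τ_B/τ_A = 0.6672.

τ_B/τ_A = 0.667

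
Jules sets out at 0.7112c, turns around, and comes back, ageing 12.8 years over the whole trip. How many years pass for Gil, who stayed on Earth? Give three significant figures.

γ = 1/√(1 − 0.7112²) = 1/√0.4942 = 1.422
Earth-frame duration is the dilated interval: Δt = γτ = 1.422 × 12.8 years.

Δt = 18.2 years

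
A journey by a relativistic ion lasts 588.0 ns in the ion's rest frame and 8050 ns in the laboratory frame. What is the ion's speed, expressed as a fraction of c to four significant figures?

β = 0.9973

The proper time is measured in the ion's rest frame (both events occur at the ion's location); Δt is measured in the laboratory frame. γ = Δt/τ = 8050/588.0 = 13.69.
β = √(1 − 1/γ²) = √(1 − 0.005335) = √0.9947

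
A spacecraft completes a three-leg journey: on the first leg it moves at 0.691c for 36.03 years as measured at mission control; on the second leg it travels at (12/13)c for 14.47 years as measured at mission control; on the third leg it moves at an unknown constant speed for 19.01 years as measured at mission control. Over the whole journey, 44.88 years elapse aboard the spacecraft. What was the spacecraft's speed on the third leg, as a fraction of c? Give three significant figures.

Leg 1: γ = 1/√(1 − 0.691²) = 1/√0.5225 = 1.383; τ_1 = 36.03/1.383 = 26.04 years.
Leg 2: γ = 1/√(1 − (12/13)²) = 13/5 = 2.600; τ_2 = 14.47/2.600 = 5.565 years.
Leg 3: speed unknown; τ_3 = 19.01/γ_3.
Total proper time: 26.04 + 5.565 + τ_3 = 44.88, so τ_3 = 44.88 − 31.61 = 13.27 years.
γ_3 = 19.01/13.27 = 1.433; β = √(1 − 1/γ²) = √0.5127.

β = 0.716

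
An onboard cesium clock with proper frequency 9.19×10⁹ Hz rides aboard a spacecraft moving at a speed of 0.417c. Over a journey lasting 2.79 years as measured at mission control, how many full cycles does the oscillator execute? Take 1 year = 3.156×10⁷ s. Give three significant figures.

γ = 1/√(1 − 0.417²) = 1/√0.8261 = 1.100
The oscillator's own cycle count is N = f × τ where τ is the proper time aboard the spacecraft. τ = Δt/γ = 2.79/1.100 = 2.536 years = 8.003×10⁷ s.
N = 9.19×10⁹ × 8.003×10⁷ = 7.355×10¹⁷.

N = 7.35×10¹⁷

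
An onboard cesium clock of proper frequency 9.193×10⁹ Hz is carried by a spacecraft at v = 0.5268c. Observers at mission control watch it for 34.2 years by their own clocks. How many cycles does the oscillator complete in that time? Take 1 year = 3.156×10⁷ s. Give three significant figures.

N = 8.43×10¹⁸

γ = 1/√(1 − 0.5268²) = 1/√0.7225 = 1.176
During 34.2 years of lab time, the oscillator's proper time advances by τ = Δt/γ = 34.2/1.176 = 29.07 years = 9.174×10⁸ s.
N = f × τ = 9.193×10⁹ × 9.174×10⁸ = 8.434×10¹⁸.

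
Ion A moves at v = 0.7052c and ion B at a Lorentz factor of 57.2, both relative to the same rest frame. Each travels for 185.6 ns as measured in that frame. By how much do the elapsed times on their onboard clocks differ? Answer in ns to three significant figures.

|τ_A − τ_B| = 128 ns

A: γ = 1/√(1 − 0.7052²) = 1/√0.5027 = 1.410; τ_A = 185.6/1.410 = 131.6 ns.
B: γ = 57.2; τ_B = 185.6/57.20 = 3.245 ns.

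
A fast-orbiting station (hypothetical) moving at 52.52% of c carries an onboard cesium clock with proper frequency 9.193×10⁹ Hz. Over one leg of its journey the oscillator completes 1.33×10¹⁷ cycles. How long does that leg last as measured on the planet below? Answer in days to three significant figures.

Δt = 197 days

β = 0.5252; γ = 1/√(1 − 0.5252²) = 1/√0.7242 = 1.175
Proper time for N cycles: τ = N/f = 1.33×10¹⁷/(9.193×10⁹) = 1.447×10⁷ s = 167.4 days.
Lab-frame duration Δt = γτ = 1.175 × 167.4 = 196.8 days.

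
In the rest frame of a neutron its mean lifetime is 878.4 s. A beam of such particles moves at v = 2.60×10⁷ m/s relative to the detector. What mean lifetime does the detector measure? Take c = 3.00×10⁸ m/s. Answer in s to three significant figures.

β = 2.60×10⁷/3.00×10⁸ = 0.08667; γ = 1/√(1 − 0.08667²) = 1.004
The rest-frame lifetime is the proper time; the lab measures the dilated interval Δt = γτ₀ = 1.004 × 878.4 s.

Δt = 882 s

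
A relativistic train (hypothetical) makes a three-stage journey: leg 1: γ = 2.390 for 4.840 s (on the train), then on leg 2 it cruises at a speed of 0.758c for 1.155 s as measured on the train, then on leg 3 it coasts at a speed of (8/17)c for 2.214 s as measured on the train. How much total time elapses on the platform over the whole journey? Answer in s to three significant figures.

Leg 1: γ = 2.390; Δt_1 = 2.390 × 4.840 = 11.57 s.
Leg 2: γ = 1/√(1 − 0.758²) = 1/√0.4254 = 1.533; Δt_2 = 1.533 × 1.155 = 1.771 s.
Leg 3: γ = 1/√(1 − (8/17)²) = 17/15 ≈ 1.133; Δt_3 = 1.133 × 2.214 = 2.509 s.
Total: 11.57 + 1.771 + 2.509 s.

Δt = 15.8 s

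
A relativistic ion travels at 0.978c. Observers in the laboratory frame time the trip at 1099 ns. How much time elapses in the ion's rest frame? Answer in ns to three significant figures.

τ = 229 ns

γ = 1/√(1 − 0.978²) = 1/√0.04352 = 4.794
The interval measured in the laboratory frame is the dilated one; the clock in the ion's rest frame measures the proper time τ = Δt/γ = 1099/4.794 ns.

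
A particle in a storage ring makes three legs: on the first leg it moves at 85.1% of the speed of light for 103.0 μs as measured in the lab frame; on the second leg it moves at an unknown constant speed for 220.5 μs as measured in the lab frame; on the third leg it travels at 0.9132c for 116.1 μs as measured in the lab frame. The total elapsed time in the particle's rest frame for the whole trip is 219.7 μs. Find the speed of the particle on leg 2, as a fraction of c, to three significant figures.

β = 0.844

Leg 1: β = 0.851; γ = 1/√(1 − 0.851²) = 1/√0.2758 = 1.904; τ_1 = 103.0/1.904 = 54.09 μs.
Leg 2: speed unknown; τ_2 = 220.5/γ_2.
Leg 3: γ = 1/√(1 − 0.9132²) = 1/√0.1661 = 2.454; τ_3 = 116.1/2.454 = 47.31 μs.
Total proper time: 54.09 + τ_2 + 47.31 = 219.7, so τ_2 = 219.7 − 101.4 = 118.3 μs.
γ_2 = 220.5/118.3 = 1.864; β = √(1 − 1/γ²) = √0.7122.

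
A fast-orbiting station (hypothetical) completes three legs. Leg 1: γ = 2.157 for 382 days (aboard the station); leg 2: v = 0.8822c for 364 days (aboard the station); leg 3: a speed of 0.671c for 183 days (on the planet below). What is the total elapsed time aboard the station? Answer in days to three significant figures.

τ = 882 days

Leg 1: 382 days is already measured aboard the station.
Leg 2: 364 days is already measured aboard the station.
Leg 3: γ = 1/√(1 − 0.671²) = 1/√0.5498 = 1.349; τ_3 = 183/1.349 = 135.7 days.
Total: 382.0 + 364.0 + 135.7 days.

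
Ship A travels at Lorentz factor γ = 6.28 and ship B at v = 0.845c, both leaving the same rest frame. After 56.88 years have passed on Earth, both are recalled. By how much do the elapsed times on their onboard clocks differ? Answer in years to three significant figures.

A: γ = 6.28; τ_A = 56.88/6.280 = 9.057 years.
B: γ = 1/√(1 − 0.845²) = 1/√0.2860 = 1.870; τ_B = 56.88/1.870 = 30.42 years.

|τ_A − τ_B| = 21.4 years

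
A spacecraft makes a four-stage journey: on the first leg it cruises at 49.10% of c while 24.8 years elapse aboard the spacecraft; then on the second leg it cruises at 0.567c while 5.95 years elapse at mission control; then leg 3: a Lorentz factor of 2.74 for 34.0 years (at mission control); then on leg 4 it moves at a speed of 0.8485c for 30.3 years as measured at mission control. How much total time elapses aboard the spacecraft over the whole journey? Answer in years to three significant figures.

Leg 1: 24.8 years is already measured aboard the spacecraft.
Leg 2: γ = 1/√(1 − 0.567²) = 1/√0.6785 = 1.214; τ_2 = 5.95/1.214 = 4.901 years.
Leg 3: γ = 2.74; τ_3 = 34.0/2.740 = 12.41 years.
Leg 4: γ = 1/√(1 − 0.8485²) = 1/√0.2800 = 1.890; τ_4 = 30.3/1.890 = 16.03 years.
Total: 24.80 + 4.901 + 12.41 + 16.03 years.

τ = 58.1 years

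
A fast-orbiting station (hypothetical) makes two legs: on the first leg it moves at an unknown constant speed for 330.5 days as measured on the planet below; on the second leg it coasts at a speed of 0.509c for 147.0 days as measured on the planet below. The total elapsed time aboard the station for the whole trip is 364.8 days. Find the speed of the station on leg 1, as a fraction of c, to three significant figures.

Leg 1: speed unknown; τ_1 = 330.5/γ_1.
Leg 2: γ = 1/√(1 − 0.509²) = 1/√0.7409 = 1.162; τ_2 = 147.0/1.162 = 126.5 days.
Total proper time: τ_1 + 126.5 = 364.8, so τ_1 = 364.8 − 126.5 = 238.3 days.
γ_1 = 330.5/238.3 = 1.387; β = √(1 − 1/γ²) = √0.4803.

β = 0.693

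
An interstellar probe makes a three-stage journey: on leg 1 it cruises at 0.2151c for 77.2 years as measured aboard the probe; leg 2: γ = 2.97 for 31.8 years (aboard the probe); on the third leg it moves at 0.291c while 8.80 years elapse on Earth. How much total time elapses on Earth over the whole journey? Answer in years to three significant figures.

Δt = 182 years

Leg 1: γ = 1/√(1 − 0.2151²) = 1/√0.9537 = 1.024; Δt_1 = 1.024 × 77.2 = 79.05 years.
Leg 2: γ = 2.97; Δt_2 = 2.970 × 31.8 = 94.45 years.
Leg 3: 8.80 years is already measured on Earth.
Total: 79.05 + 94.45 + 8.800 years.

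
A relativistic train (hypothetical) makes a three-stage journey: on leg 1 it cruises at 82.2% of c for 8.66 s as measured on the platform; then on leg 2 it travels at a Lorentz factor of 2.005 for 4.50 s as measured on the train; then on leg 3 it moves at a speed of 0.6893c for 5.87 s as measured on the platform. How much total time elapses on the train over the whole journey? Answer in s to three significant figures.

τ = 13.7 s

Leg 1: β = 0.822; γ = 1/√(1 − 0.822²) = 1/√0.3243 = 1.756; τ_1 = 8.66/1.756 = 4.932 s.
Leg 2: 4.50 s is already measured on the train.
Leg 3: γ = 1/√(1 − 0.6893²) = 1/√0.5249 = 1.380; τ_3 = 5.87/1.380 = 4.253 s.
Total: 4.932 + 4.500 + 4.253 s.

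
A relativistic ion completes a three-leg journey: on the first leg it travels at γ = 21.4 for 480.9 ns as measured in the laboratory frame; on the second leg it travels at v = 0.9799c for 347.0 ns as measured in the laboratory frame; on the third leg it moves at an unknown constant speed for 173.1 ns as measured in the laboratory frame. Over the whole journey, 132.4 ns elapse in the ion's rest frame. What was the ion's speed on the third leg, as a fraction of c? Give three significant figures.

Leg 1: γ = 21.4; τ_1 = 480.9/21.40 = 22.47 ns.
Leg 2: γ = 1/√(1 − 0.9799²) = 1/√0.03980 = 5.013; τ_2 = 347.0/5.013 = 69.22 ns.
Leg 3: speed unknown; τ_3 = 173.1/γ_3.
Total proper time: 22.47 + 69.22 + τ_3 = 132.4, so τ_3 = 132.4 − 91.69 = 40.71 ns.
γ_3 = 173.1/40.71 = 4.253; β = √(1 − 1/γ²) = √0.9447.

β = 0.972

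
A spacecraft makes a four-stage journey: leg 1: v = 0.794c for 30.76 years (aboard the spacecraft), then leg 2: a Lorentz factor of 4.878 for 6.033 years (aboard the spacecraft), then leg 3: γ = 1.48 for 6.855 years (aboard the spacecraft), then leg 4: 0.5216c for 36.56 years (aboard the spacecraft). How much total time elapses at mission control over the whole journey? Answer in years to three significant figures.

Δt = 133 years

Leg 1: γ = 1/√(1 − 0.794²) = 1/√0.3696 = 1.645; Δt_1 = 1.645 × 30.76 = 50.60 years.
Leg 2: γ = 4.878; Δt_2 = 4.878 × 6.033 = 29.43 years.
Leg 3: γ = 1.48; Δt_3 = 1.480 × 6.855 = 10.15 years.
Leg 4: γ = 1/√(1 − 0.5216²) = 1/√0.7279 = 1.172; Δt_4 = 1.172 × 36.56 = 42.85 years.
Total: 50.60 + 29.43 + 10.15 + 42.85 years.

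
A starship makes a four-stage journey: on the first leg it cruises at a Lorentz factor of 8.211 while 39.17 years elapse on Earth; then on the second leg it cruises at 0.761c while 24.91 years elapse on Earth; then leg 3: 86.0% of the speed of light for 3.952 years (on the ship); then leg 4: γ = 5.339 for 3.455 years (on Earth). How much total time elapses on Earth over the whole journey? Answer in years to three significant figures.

Leg 1: 39.17 years is already measured on Earth.
Leg 2: 24.91 years is already measured on Earth.
Leg 3: β = 0.860; γ = 1/√(1 − 0.860²) = 1/√0.2604 = 1.960; Δt_3 = 1.960 × 3.952 = 7.745 years.
Leg 4: 3.455 years is already measured on Earth.
Total: 39.17 + 24.91 + 7.745 + 3.455 years.

Δt = 75.3 years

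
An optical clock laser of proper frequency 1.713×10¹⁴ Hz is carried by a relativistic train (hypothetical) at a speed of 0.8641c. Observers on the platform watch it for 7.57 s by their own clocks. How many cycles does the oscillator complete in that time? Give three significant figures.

N = 6.53×10¹⁴

γ = 1/√(1 − 0.8641²) = 1/√0.2533 = 1.987
During 7.57 s of lab time, the oscillator's proper time advances by τ = Δt/γ = 7.57/1.987 = 3.810 s = 3.810×10⁰ s.
N = f × τ = 1.713×10¹⁴ × 3.810×10⁰ = 6.527×10¹⁴.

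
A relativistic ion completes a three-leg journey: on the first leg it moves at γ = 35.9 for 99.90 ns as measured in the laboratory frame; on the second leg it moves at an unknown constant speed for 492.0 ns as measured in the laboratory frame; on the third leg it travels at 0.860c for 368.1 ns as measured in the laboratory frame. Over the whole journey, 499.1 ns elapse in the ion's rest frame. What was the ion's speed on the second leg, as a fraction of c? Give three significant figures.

Leg 1: γ = 35.9; τ_1 = 99.90/35.90 = 2.783 ns.
Leg 2: speed unknown; τ_2 = 492.0/γ_2.
Leg 3: γ = 1/√(1 − 0.860²) = 1/√0.2604 = 1.960; τ_3 = 368.1/1.960 = 187.8 ns.
Total proper time: 2.783 + τ_2 + 187.8 = 499.1, so τ_2 = 499.1 − 190.6 = 308.5 ns.
γ_2 = 492.0/308.5 = 1.595; β = √(1 − 1/γ²) = √0.6069.

β = 0.779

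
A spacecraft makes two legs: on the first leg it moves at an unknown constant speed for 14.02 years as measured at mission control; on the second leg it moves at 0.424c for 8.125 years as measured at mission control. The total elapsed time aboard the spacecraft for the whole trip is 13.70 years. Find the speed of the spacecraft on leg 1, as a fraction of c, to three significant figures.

β = 0.892

Leg 1: speed unknown; τ_1 = 14.02/γ_1.
Leg 2: γ = 1/√(1 − 0.424²) = 1/√0.8202 = 1.104; τ_2 = 8.125/1.104 = 7.359 years.
Total proper time: τ_1 + 7.359 = 13.70, so τ_1 = 13.70 − 7.359 = 6.341 years.
γ_1 = 14.02/6.341 = 2.211; β = √(1 − 1/γ²) = √0.7954.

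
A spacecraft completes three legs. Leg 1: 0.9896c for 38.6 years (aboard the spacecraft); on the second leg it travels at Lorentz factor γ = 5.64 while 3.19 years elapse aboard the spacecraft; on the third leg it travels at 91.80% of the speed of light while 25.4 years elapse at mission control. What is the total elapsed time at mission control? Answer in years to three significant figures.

Δt = 312 years

Leg 1: γ = 1/√(1 − 0.9896²) = 1/√0.02069 = 6.952; Δt_1 = 6.952 × 38.6 = 268.3 years.
Leg 2: γ = 5.64; Δt_2 = 5.640 × 3.19 = 17.99 years.
Leg 3: 25.4 years is already measured at mission control.
Total: 268.3 + 17.99 + 25.40 years.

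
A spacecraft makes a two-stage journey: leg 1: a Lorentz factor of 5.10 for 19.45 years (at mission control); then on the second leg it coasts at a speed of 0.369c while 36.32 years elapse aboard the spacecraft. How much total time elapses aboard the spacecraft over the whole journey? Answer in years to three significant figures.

Leg 1: γ = 5.10; τ_1 = 19.45/5.100 = 3.814 years.
Leg 2: 36.32 years is already measured aboard the spacecraft.
Total: 3.814 + 36.32 years.

τ = 40.1 years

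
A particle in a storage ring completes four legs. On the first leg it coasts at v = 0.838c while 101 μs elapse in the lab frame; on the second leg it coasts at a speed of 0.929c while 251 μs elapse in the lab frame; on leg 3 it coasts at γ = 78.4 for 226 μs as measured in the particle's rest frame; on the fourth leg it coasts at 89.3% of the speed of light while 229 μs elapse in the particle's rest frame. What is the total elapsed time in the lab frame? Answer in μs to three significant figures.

Leg 1: 101 μs is already measured in the lab frame.
Leg 2: 251 μs is already measured in the lab frame.
Leg 3: γ = 78.4; Δt_3 = 78.40 × 226 = 1.772×10⁴ μs.
Leg 4: β = 0.893; γ = 1/√(1 − 0.893²) = 1/√0.2026 = 2.222; Δt_4 = 2.222 × 229 = 508.8 μs.
Total: 101.0 + 251.0 + 1.772×10⁴ + 508.8 μs.

Δt = 1.86×10⁴ μs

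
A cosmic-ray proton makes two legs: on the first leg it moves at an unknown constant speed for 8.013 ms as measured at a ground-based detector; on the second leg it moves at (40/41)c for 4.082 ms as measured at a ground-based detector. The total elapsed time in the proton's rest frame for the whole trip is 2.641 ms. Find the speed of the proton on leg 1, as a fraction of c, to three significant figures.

β = 0.976

Leg 1: speed unknown; τ_1 = 8.013/γ_1.
Leg 2: γ = 1/√(1 − (40/41)²) = 41/9 ≈ 4.556; τ_2 = 4.082/4.556 = 0.8960 ms.
Total proper time: τ_1 + 0.8960 = 2.641, so τ_1 = 2.641 − 0.8960 = 1.745 ms.
γ_1 = 8.013/1.745 = 4.592; β = √(1 − 1/γ²) = √0.9526.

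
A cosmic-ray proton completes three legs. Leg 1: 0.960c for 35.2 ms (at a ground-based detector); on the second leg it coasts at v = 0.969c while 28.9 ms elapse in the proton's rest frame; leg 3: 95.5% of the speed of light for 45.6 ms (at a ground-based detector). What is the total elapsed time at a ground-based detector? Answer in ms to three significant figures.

Δt = 198 ms

Leg 1: 35.2 ms is already measured at a ground-based detector.
Leg 2: γ = 1/√(1 − 0.969²) = 1/√0.06104 = 4.048; Δt_2 = 4.048 × 28.9 = 117.0 ms.
Leg 3: 45.6 ms is already measured at a ground-based detector.
Total: 35.20 + 117.0 + 45.60 ms.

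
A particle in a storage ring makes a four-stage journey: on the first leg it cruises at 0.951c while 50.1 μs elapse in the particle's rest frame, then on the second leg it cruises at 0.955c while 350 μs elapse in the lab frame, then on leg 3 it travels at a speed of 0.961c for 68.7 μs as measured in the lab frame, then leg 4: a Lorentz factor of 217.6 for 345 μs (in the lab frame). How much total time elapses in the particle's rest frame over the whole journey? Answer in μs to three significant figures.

τ = 174 μs

Leg 1: 50.1 μs is already measured in the particle's rest frame.
Leg 2: γ = 1/√(1 − 0.955²) = 1/√0.08798 = 3.371; τ_2 = 350/3.371 = 103.8 μs.
Leg 3: γ = 1/√(1 − 0.961²) = 1/√0.07648 = 3.616; τ_3 = 68.7/3.616 = 19.00 μs.
Leg 4: γ = 217.6; τ_4 = 345/217.6 = 1.585 μs.
Total: 50.10 + 103.8 + 19.00 + 1.585 μs.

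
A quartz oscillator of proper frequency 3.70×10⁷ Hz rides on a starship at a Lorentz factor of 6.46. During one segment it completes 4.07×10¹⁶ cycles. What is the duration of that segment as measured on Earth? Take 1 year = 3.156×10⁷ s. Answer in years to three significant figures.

Δt = 225 years

γ = 6.46
Proper time for N cycles: τ = N/f = 4.07×10¹⁶/(3.70×10⁷) = 1.100×10⁹ s = 34.85 years.
Lab-frame duration Δt = γτ = 6.460 × 34.85 = 225.2 years.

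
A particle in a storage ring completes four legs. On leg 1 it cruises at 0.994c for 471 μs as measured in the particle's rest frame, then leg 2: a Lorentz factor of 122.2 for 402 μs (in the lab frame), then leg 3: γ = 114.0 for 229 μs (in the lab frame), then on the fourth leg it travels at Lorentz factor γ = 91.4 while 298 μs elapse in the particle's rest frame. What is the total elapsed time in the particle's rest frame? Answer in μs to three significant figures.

τ = 774 μs

Leg 1: 471 μs is already measured in the particle's rest frame.
Leg 2: γ = 122.2; τ_2 = 402/122.2 = 3.290 μs.
Leg 3: γ = 114.0; τ_3 = 229/114.0 = 2.009 μs.
Leg 4: 298 μs is already measured in the particle's rest frame.
Total: 471.0 + 3.290 + 2.009 + 298.0 μs.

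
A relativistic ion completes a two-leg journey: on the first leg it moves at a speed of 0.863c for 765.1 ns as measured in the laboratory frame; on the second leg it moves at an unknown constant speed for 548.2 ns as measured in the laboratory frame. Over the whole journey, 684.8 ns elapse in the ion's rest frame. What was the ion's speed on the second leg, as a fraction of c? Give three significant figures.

Leg 1: γ = 1/√(1 − 0.863²) = 1/√0.2552 = 1.979; τ_1 = 765.1/1.979 = 386.5 ns.
Leg 2: speed unknown; τ_2 = 548.2/γ_2.
Total proper time: 386.5 + τ_2 = 684.8, so τ_2 = 684.8 − 386.5 = 298.3 ns.
γ_2 = 548.2/298.3 = 1.838; β = √(1 − 1/γ²) = √0.7040.

β = 0.839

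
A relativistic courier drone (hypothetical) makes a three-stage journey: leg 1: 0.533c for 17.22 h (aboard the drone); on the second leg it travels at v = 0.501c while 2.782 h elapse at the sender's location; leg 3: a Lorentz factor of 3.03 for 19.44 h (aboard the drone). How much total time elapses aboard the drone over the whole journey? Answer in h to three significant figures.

Leg 1: 17.22 h is already measured aboard the drone.
Leg 2: γ = 1/√(1 − 0.501²) = 1/√0.7490 = 1.155; τ_2 = 2.782/1.155 = 2.408 h.
Leg 3: 19.44 h is already measured aboard the drone.
Total: 17.22 + 2.408 + 19.44 h.

τ = 39.1 h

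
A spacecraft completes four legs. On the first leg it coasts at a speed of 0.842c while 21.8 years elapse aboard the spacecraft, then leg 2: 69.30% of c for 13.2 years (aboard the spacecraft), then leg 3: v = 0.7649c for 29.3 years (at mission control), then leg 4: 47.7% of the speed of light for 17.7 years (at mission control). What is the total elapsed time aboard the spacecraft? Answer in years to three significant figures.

Leg 1: 21.8 years is already measured aboard the spacecraft.
Leg 2: 13.2 years is already measured aboard the spacecraft.
Leg 3: γ = 1/√(1 − 0.7649²) = 1/√0.4149 = 1.552; τ_3 = 29.3/1.552 = 18.87 years.
Leg 4: β = 0.477; γ = 1/√(1 − 0.477²) = 1/√0.7725 = 1.138; τ_4 = 17.7/1.138 = 15.56 years.
Total: 21.80 + 13.20 + 18.87 + 15.56 years.

τ = 69.4 years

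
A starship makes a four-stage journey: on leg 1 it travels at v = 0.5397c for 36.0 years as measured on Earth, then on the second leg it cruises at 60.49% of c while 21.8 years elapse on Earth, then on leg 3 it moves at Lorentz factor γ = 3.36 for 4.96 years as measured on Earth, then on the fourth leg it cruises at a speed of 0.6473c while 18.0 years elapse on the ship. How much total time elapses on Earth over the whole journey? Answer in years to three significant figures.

Δt = 86.4 years

Leg 1: 36.0 years is already measured on Earth.
Leg 2: 21.8 years is already measured on Earth.
Leg 3: 4.96 years is already measured on Earth.
Leg 4: γ = 1/√(1 − 0.6473²) = 1/√0.5810 = 1.312; Δt_4 = 1.312 × 18.0 = 23.61 years.
Total: 36.00 + 21.80 + 4.960 + 23.61 years.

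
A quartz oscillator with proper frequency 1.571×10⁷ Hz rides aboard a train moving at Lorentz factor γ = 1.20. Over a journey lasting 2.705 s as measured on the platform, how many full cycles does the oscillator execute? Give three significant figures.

N = 3.54×10⁷

γ = 1.20
The oscillator's own cycle count is N = f × τ where τ is the proper time on the train. τ = Δt/γ = 2.705/1.200 = 2.254 s = 2.254×10⁰ s.
N = 1.571×10⁷ × 2.254×10⁰ = 3.541×10⁷.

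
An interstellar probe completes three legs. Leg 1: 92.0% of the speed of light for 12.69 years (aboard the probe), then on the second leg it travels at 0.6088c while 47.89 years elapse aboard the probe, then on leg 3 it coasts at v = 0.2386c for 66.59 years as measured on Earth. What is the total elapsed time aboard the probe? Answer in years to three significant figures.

Leg 1: 12.69 years is already measured aboard the probe.
Leg 2: 47.89 years is already measured aboard the probe.
Leg 3: γ = 1/√(1 − 0.2386²) = 1/√0.9431 = 1.030; τ_3 = 66.59/1.030 = 64.67 years.
Total: 12.69 + 47.89 + 64.67 years.

τ = 125 years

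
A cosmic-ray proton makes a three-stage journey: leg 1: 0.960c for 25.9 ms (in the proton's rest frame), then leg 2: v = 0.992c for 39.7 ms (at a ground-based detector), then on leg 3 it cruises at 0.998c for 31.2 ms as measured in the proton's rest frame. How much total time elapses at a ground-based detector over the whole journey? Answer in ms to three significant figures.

Leg 1: γ = 1/√(1 − 0.960²) = 25/7 ≈ 3.571; Δt_1 = 3.571 × 25.9 = 92.50 ms.
Leg 2: 39.7 ms is already measured at a ground-based detector.
Leg 3: γ = 1/√(1 − 0.998²) = 1/√0.003996 = 15.82; Δt_3 = 15.82 × 31.2 = 493.6 ms.
Total: 92.50 + 39.70 + 493.6 ms.

Δt = 626 ms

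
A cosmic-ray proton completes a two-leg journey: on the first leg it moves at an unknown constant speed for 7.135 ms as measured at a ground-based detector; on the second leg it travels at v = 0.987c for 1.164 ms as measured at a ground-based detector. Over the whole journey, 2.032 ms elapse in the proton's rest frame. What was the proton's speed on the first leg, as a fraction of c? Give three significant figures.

Leg 1: speed unknown; τ_1 = 7.135/γ_1.
Leg 2: γ = 1/√(1 − 0.987²) = 1/√0.02583 = 6.222; τ_2 = 1.164/6.222 = 0.1871 ms.
Total proper time: τ_1 + 0.1871 = 2.032, so τ_1 = 2.032 − 0.1871 = 1.845 ms.
γ_1 = 7.135/1.845 = 3.867; β = √(1 − 1/γ²) = √0.9331.

β = 0.966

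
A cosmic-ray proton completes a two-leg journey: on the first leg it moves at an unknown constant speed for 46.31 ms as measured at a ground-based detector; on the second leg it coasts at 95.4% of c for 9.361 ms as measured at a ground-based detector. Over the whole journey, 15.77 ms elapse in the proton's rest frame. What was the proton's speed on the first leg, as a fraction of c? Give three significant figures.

β = 0.960

Leg 1: speed unknown; τ_1 = 46.31/γ_1.
Leg 2: β = 0.954; γ = 1/√(1 − 0.954²) = 1/√0.08988 = 3.335; τ_2 = 9.361/3.335 = 2.806 ms.
Total proper time: τ_1 + 2.806 = 15.77, so τ_1 = 15.77 − 2.806 = 12.96 ms.
γ_1 = 46.31/12.96 = 3.572; β = √(1 − 1/γ²) = √0.9216.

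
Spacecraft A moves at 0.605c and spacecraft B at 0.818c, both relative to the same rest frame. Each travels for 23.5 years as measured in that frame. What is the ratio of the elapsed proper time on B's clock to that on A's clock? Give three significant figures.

τ_B/τ_A = 0.722

A: γ = 1/√(1 − 0.605²) = 1/√0.6340 = 1.256. B: γ = 1/√(1 − 0.818²) = 1/√0.3309 = 1.738.
τ_A/τ_B = γ_B/γ_A = 1.738/1.256 = 1.384, so τ_B/τ_A = 0.7224.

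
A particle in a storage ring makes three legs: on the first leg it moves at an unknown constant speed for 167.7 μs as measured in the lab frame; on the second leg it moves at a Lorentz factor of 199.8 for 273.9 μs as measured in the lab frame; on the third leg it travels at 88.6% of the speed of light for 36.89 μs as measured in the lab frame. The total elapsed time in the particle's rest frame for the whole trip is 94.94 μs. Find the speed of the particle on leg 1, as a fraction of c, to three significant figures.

β = 0.890

Leg 1: speed unknown; τ_1 = 167.7/γ_1.
Leg 2: γ = 199.8; τ_2 = 273.9/199.8 = 1.371 μs.
Leg 3: β = 0.886; γ = 1/√(1 − 0.886²) = 1/√0.2150 = 2.157; τ_3 = 36.89/2.157 = 17.11 μs.
Total proper time: τ_1 + 1.371 + 17.11 = 94.94, so τ_1 = 94.94 − 18.48 = 76.46 μs.
γ_1 = 167.7/76.46 = 2.193; β = √(1 − 1/γ²) = √0.7921.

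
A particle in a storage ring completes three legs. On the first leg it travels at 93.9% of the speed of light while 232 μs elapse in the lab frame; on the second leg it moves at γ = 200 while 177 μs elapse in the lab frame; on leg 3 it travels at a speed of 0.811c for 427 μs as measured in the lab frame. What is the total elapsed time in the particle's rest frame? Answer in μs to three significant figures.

τ = 330 μs

Leg 1: β = 0.939; γ = 1/√(1 − 0.939²) = 1/√0.1183 = 2.908; τ_1 = 232/2.908 = 79.79 μs.
Leg 2: γ = 200; τ_2 = 177/200.0 = 0.8850 μs.
Leg 3: γ = 1/√(1 − 0.811²) = 1/√0.3423 = 1.709; τ_3 = 427/1.709 = 249.8 μs.
Total: 79.79 + 0.8850 + 249.8 μs.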